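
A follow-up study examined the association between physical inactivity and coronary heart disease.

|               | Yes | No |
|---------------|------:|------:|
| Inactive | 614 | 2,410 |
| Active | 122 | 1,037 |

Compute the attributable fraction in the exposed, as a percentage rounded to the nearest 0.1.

Cells: a = 614, b = 2410, c = 122, d = 1037.
Risk in exposed = 614/3024 = 0.20304; risk in unexposed = 122/1159 = 0.10526.
RR = 0.20304/0.10526 = 1.92890
AR% = (RR − 1)/RR × 100 = (1.92890 − 1)/1.92890 × 100 = 48.1570%

48.2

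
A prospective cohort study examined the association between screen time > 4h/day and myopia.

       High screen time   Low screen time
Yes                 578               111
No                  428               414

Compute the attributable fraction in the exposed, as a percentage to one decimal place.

Reading the table with exposure as columns: a = 578 (High screen time, case), b = 428 (High screen time, non-case), c = 111 (Low screen time, case), d = 414.
Risk in exposed = 578/1006 = 0.57455; risk in unexposed = 111/525 = 0.21143.
RR = 0.57455/0.21143 = 2.71748
AR% = (RR − 1)/RR × 100 = (2.71748 − 1)/2.71748 × 100 = 63.2012%

63.2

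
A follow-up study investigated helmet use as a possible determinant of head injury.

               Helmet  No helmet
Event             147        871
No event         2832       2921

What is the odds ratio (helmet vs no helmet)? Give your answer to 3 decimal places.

0.174

Reading the table with exposure as columns: a = 147 (Helmet, case), b = 2832 (Helmet, non-case), c = 871 (No helmet, case), d = 2921.
OR = (a·d)/(b·c) = (147 × 2921) / (2832 × 871) = 429387 / 2466672 = 0.17408
Exposure is associated with lower odds of head injury (OR = 0.17 < 1).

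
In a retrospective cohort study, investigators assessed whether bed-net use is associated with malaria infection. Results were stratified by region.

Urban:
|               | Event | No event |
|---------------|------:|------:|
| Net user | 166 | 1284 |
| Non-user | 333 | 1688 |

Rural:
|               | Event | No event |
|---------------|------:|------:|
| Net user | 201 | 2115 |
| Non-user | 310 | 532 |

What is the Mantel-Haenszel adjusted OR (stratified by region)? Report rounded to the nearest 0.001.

0.346

OR_MH = Σ(aᵢdᵢ/nᵢ) / Σ(bᵢcᵢ/nᵢ), where nᵢ is the stratum total.
Stratum 1 (Urban): n = 3471; a·d/n = 166·1688/3471 = 80.7283; b·c/n = 1284·333/3471 = 123.1841
Stratum 2 (Rural): n = 3158; a·d/n = 201·532/3158 = 33.8607; b·c/n = 2115·310/3158 = 207.6156
OR_MH = (80.7283 + 33.8607) / (123.1841 + 207.6156) = 114.5890 / 330.7997 = 0.34640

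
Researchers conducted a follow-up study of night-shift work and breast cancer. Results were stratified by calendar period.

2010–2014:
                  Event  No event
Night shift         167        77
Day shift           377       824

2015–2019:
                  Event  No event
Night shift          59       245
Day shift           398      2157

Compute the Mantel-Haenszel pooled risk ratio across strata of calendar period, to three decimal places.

1.807

RR_MH = Σ(aᵢ·n₀ᵢ/nᵢ) / Σ(cᵢ·n₁ᵢ/nᵢ), with n₁ᵢ = aᵢ+bᵢ (exposed), n₀ᵢ = cᵢ+dᵢ (unexposed), nᵢ = n₁ᵢ+n₀ᵢ.
Stratum 1 (2010–2014): n₁ = 244, n₀ = 1201, n = 1445; a·n₀/n = 167·1201/1445 = 138.8007; c·n₁/n = 377·244/1445 = 63.6595
Stratum 2 (2015–2019): n₁ = 304, n₀ = 2555, n = 2859; a·n₀/n = 59·2555/2859 = 52.7265; c·n₁/n = 398·304/2859 = 42.3197
RR_MH = (138.8007 + 52.7265) / (63.6595 + 42.3197) = 191.5272 / 105.9792 = 1.80721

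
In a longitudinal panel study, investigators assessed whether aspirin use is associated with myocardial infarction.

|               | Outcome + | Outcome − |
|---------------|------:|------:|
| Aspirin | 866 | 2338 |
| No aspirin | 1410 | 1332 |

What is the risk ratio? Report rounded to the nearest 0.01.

Cells: a = 866, b = 2338, c = 1410, d = 1332.
Risk in exposed = 866/3204 = 0.27029; risk in unexposed = 1410/2742 = 0.51422.
RR = 0.27029 / 0.51422 = 0.52562
The risk is 47% lower among the exposed than among the unexposed.

0.53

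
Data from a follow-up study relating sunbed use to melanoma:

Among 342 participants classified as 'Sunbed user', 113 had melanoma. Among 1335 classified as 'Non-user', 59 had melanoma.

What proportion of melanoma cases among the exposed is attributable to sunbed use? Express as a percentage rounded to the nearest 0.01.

From the description: a = 113, b = 229, c = 59, d = 1276.
Risk in exposed = 113/342 = 0.33041; risk in unexposed = 59/1335 = 0.04419.
RR = 0.33041/0.04419 = 7.47621
AR% = (RR − 1)/RR × 100 = (7.47621 − 1)/7.47621 × 100 = 86.6242%

86.62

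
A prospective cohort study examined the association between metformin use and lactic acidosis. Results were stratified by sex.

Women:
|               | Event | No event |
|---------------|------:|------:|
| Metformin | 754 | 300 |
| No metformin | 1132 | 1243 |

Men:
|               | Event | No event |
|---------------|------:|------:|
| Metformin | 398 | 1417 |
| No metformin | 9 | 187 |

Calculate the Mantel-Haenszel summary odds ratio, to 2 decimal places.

OR_MH = Σ(aᵢdᵢ/nᵢ) / Σ(bᵢcᵢ/nᵢ), where nᵢ is the stratum total.
Stratum 1 (Women): n = 3429; a·d/n = 754·1243/3429 = 273.3223; b·c/n = 300·1132/3429 = 99.0376
Stratum 2 (Men): n = 2011; a·d/n = 398·187/2011 = 37.0094; b·c/n = 1417·9/2011 = 6.3416
OR_MH = (273.3223 + 37.0094) / (99.0376 + 6.3416) = 310.3317 / 105.3792 = 2.94490

2.94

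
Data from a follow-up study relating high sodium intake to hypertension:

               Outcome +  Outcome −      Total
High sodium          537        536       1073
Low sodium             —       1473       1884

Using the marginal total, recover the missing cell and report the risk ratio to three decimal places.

2.294

The missing cell is in the unexposed row: 1884 − 1473 = 411.
So a = 537, b = 536, c = 411, d = 1473.
RR = [a/(a+b)] / [c/(c+d)] = (537/1073) / (411/1884) = 0.50047/0.21815 = 2.29411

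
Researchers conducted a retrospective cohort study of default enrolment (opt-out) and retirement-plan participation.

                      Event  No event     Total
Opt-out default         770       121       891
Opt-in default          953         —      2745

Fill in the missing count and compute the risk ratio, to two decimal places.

2.49

The missing cell is in the unexposed row: 2745 − 953 = 1792.
So a = 770, b = 121, c = 953, d = 1792.
RR = [a/(a+b)] / [c/(c+d)] = (770/891) / (953/2745) = 0.86420/0.34718 = 2.48922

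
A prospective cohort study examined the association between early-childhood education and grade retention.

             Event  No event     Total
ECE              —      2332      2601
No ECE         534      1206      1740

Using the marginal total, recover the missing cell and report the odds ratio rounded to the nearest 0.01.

The missing cell is in the exposed row: 2601 − 2332 = 269.
So a = 269, b = 2332, c = 534, d = 1206.
OR = (a·d)/(b·c) = (269 × 1206) / (2332 × 534) = 324414 / 1245288 = 0.26051

0.26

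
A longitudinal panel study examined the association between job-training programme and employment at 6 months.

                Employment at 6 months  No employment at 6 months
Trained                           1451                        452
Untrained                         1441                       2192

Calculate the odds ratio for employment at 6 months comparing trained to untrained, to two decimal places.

4.88

Cells: a = 1451, b = 452, c = 1441, d = 2192.
OR = (a·d)/(b·c) = (1451 × 2192) / (452 × 1441) = 3180592 / 651332 = 4.88321
The odds of employment at 6 months are about 4.88 times as high in the trained group.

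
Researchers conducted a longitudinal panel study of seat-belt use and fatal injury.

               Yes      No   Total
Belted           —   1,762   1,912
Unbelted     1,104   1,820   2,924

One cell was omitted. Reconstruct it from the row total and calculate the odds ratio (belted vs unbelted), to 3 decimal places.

The missing cell is in the exposed row: 1912 − 1762 = 150.
So a = 150, b = 1762, c = 1104, d = 1820.
OR = (a·d)/(b·c) = (150 × 1820) / (1762 × 1104) = 273000 / 1945248 = 0.14034

0.140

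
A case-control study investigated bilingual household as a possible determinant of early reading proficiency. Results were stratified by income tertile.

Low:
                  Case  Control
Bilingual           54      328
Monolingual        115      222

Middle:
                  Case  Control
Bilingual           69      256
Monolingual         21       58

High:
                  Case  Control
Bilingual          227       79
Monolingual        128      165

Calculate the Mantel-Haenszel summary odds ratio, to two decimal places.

OR_MH = Σ(aᵢdᵢ/nᵢ) / Σ(bᵢcᵢ/nᵢ), where nᵢ is the stratum total.
Stratum 1 (Low): n = 719; a·d/n = 54·222/719 = 16.6732; b·c/n = 328·115/719 = 52.4618
Stratum 2 (Middle): n = 404; a·d/n = 69·58/404 = 9.9059; b·c/n = 256·21/404 = 13.3069
Stratum 3 (High): n = 599; a·d/n = 227·165/599 = 62.5292; b·c/n = 79·128/599 = 16.8815
OR_MH = (16.6732 + 9.9059 + 62.5292) / (52.4618 + 13.3069 + 16.8815) = 89.1083 / 82.6502 = 1.07814

1.08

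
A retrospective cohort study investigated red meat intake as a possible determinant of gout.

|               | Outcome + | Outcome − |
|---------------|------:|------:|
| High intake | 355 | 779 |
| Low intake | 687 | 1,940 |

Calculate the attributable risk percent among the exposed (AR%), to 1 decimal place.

16.5

Cells: a = 355, b = 779, c = 687, d = 1940.
Risk in exposed = 355/1134 = 0.31305; risk in unexposed = 687/2627 = 0.26152.
RR = 0.31305/0.26152 = 1.19707
AR% = (RR − 1)/RR × 100 = (1.19707 − 1)/1.19707 × 100 = 16.4625%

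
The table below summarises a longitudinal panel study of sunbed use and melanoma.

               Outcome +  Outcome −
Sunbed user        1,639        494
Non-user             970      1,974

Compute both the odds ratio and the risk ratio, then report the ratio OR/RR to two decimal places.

Cells: a = 1639, b = 494, c = 970, d = 1974.
OR = (1639·1974)/(494·970) = 3235386/479180 = 6.75192
Risk in exposed = 1639/2133 = 0.76840; risk in unexposed = 970/2944 = 0.32948; RR = 2.33214
OR/RR = 6.75192 / 2.33214 = 2.89516
The outcome is not rare, so the OR lies further from 1 than the RR.

2.90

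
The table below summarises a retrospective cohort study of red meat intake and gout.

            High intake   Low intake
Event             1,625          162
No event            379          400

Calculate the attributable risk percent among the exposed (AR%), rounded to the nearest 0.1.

64.5

Reading the table with exposure as columns: a = 1625 (High intake, case), b = 379 (High intake, non-case), c = 162 (Low intake, case), d = 400.
Risk in exposed = 1625/2004 = 0.81088; risk in unexposed = 162/562 = 0.28826.
RR = 0.81088/0.28826 = 2.81305
AR% = (RR − 1)/RR × 100 = (2.81305 − 1)/2.81305 × 100 = 64.4514%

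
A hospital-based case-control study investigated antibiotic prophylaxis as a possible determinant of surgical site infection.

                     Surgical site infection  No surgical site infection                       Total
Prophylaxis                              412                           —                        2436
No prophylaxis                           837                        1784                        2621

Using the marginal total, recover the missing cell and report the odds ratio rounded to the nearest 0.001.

0.434

The missing cell is in the exposed row: 2436 − 412 = 2024.
So a = 412, b = 2024, c = 837, d = 1784.
OR = (a·d)/(b·c) = (412 × 1784) / (2024 × 837) = 735008 / 1694088 = 0.43387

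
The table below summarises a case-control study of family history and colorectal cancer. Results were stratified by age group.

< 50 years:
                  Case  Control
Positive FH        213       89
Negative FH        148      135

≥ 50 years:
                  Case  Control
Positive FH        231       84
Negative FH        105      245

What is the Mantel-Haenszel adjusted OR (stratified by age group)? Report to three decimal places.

OR_MH = Σ(aᵢdᵢ/nᵢ) / Σ(bᵢcᵢ/nᵢ), where nᵢ is the stratum total.
Stratum 1 (< 50 years): n = 585; a·d/n = 213·135/585 = 49.1538; b·c/n = 89·148/585 = 22.5162
Stratum 2 (≥ 50 years): n = 665; a·d/n = 231·245/665 = 85.1053; b·c/n = 84·105/665 = 13.2632
OR_MH = (49.1538 + 85.1053) / (22.5162 + 13.2632) = 134.2591 / 35.7794 = 3.75241

3.752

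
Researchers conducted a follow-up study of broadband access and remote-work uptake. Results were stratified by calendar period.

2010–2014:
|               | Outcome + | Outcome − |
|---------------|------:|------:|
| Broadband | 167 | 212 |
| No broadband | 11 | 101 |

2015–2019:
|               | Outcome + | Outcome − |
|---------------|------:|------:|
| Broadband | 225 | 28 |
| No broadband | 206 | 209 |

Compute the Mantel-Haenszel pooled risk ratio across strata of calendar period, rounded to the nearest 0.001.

2.056

RR_MH = Σ(aᵢ·n₀ᵢ/nᵢ) / Σ(cᵢ·n₁ᵢ/nᵢ), with n₁ᵢ = aᵢ+bᵢ (exposed), n₀ᵢ = cᵢ+dᵢ (unexposed), nᵢ = n₁ᵢ+n₀ᵢ.
Stratum 1 (2010–2014): n₁ = 379, n₀ = 112, n = 491; a·n₀/n = 167·112/491 = 38.0937; c·n₁/n = 11·379/491 = 8.4908
Stratum 2 (2015–2019): n₁ = 253, n₀ = 415, n = 668; a·n₀/n = 225·415/668 = 139.7829; c·n₁/n = 206·253/668 = 78.0210
RR_MH = (38.0937 + 139.7829) / (8.4908 + 78.0210) = 177.8766 / 86.5118 = 2.05610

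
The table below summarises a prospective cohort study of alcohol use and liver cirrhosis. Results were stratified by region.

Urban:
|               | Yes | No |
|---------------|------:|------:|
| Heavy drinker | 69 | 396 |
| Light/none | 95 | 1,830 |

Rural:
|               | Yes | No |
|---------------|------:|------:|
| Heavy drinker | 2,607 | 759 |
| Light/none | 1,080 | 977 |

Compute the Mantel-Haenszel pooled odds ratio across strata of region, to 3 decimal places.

OR_MH = Σ(aᵢdᵢ/nᵢ) / Σ(bᵢcᵢ/nᵢ), where nᵢ is the stratum total.
Stratum 1 (Urban): n = 2390; a·d/n = 69·1830/2390 = 52.8326; b·c/n = 396·95/2390 = 15.7406
Stratum 2 (Rural): n = 5423; a·d/n = 2607·977/5423 = 469.6734; b·c/n = 759·1080/5423 = 151.1562
OR_MH = (52.8326 + 469.6734) / (15.7406 + 151.1562) = 522.5061 / 166.8968 = 3.13071

3.131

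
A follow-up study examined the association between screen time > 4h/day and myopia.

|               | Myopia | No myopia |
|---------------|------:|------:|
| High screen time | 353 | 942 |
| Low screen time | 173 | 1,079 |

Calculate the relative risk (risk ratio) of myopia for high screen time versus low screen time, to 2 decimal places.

1.97

Cells: a = 353, b = 942, c = 173, d = 1079.
Risk in exposed = 353/1295 = 0.27259; risk in unexposed = 173/1252 = 0.13818.
RR = 0.27259 / 0.13818 = 1.97271
The risk among the exposed is 1.97 times that among the unexposed.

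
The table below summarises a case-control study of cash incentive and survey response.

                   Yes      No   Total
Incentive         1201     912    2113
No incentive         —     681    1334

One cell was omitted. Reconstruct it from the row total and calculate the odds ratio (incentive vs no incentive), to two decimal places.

1.37

The missing cell is in the unexposed row: 1334 − 681 = 653.
So a = 1201, b = 912, c = 653, d = 681.
OR = (a·d)/(b·c) = (1201 × 681) / (912 × 653) = 817881 / 595536 = 1.37335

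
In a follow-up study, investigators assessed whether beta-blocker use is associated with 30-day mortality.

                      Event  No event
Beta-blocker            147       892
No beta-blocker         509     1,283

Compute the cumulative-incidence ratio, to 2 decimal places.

Cells: a = 147, b = 892, c = 509, d = 1283.
Risk in exposed = 147/1039 = 0.14148; risk in unexposed = 509/1792 = 0.28404.
RR = 0.14148 / 0.28404 = 0.49811
The risk is 50% lower among the exposed than among the unexposed.

0.50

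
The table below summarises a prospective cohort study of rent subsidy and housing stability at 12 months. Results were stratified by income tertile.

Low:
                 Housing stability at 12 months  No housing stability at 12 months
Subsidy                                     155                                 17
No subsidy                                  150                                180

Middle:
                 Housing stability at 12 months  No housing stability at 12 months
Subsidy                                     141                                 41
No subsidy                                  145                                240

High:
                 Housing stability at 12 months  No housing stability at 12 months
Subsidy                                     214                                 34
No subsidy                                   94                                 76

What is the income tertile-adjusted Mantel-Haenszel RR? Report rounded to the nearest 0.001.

RR_MH = Σ(aᵢ·n₀ᵢ/nᵢ) / Σ(cᵢ·n₁ᵢ/nᵢ), with n₁ᵢ = aᵢ+bᵢ (exposed), n₀ᵢ = cᵢ+dᵢ (unexposed), nᵢ = n₁ᵢ+n₀ᵢ.
Stratum 1 (Low): n₁ = 172, n₀ = 330, n = 502; a·n₀/n = 155·330/502 = 101.8924; c·n₁/n = 150·172/502 = 51.3944
Stratum 2 (Middle): n₁ = 182, n₀ = 385, n = 567; a·n₀/n = 141·385/567 = 95.7407; c·n₁/n = 145·182/567 = 46.5432
Stratum 3 (High): n₁ = 248, n₀ = 170, n = 418; a·n₀/n = 214·170/418 = 87.0335; c·n₁/n = 94·248/418 = 55.7703
RR_MH = (101.8924 + 95.7407 + 87.0335) / (51.3944 + 46.5432 + 55.7703) = 284.6667 / 153.7080 = 1.85200

1.852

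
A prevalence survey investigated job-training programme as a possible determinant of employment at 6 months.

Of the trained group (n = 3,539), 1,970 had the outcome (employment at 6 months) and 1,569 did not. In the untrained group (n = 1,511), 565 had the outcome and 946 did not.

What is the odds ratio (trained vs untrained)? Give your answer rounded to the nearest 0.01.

2.10

From the description: a = 1970, b = 1569, c = 565, d = 946.
OR = (a·d)/(b·c) = (1970 × 946) / (1569 × 565) = 1863620 / 886485 = 2.10226
The odds of employment at 6 months are about 2.10 times as high in the trained group.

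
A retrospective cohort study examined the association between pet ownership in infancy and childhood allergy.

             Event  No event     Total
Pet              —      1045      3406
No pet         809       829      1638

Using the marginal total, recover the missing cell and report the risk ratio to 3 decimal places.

The missing cell is in the exposed row: 3406 − 1045 = 2361.
So a = 2361, b = 1045, c = 809, d = 829.
RR = [a/(a+b)] / [c/(c+d)] = (2361/3406) / (809/1638) = 0.69319/0.49389 = 1.40351

1.404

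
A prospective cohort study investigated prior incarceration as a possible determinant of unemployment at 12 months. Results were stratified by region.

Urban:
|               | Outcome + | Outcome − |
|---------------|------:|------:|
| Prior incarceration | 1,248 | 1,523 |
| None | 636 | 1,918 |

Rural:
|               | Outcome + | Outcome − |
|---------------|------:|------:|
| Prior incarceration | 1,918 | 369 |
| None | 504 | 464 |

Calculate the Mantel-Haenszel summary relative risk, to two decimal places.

1.71

RR_MH = Σ(aᵢ·n₀ᵢ/nᵢ) / Σ(cᵢ·n₁ᵢ/nᵢ), with n₁ᵢ = aᵢ+bᵢ (exposed), n₀ᵢ = cᵢ+dᵢ (unexposed), nᵢ = n₁ᵢ+n₀ᵢ.
Stratum 1 (Urban): n₁ = 2771, n₀ = 2554, n = 5325; a·n₀/n = 1248·2554/5325 = 598.5713; c·n₁/n = 636·2771/5325 = 330.9589
Stratum 2 (Rural): n₁ = 2287, n₀ = 968, n = 3255; a·n₀/n = 1918·968/3255 = 570.3914; c·n₁/n = 504·2287/3255 = 354.1161
RR_MH = (598.5713 + 570.3914) / (330.9589 + 354.1161) = 1168.9627 / 685.0750 = 1.70633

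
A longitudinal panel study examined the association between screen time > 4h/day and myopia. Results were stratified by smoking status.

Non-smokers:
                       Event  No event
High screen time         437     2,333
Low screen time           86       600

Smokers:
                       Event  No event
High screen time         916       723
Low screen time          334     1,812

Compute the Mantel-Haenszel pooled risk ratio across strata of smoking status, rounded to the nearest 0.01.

2.84

RR_MH = Σ(aᵢ·n₀ᵢ/nᵢ) / Σ(cᵢ·n₁ᵢ/nᵢ), with n₁ᵢ = aᵢ+bᵢ (exposed), n₀ᵢ = cᵢ+dᵢ (unexposed), nᵢ = n₁ᵢ+n₀ᵢ.
Stratum 1 (Non-smokers): n₁ = 2770, n₀ = 686, n = 3456; a·n₀/n = 437·686/3456 = 86.7425; c·n₁/n = 86·2770/3456 = 68.9294
Stratum 2 (Smokers): n₁ = 1639, n₀ = 2146, n = 3785; a·n₀/n = 916·2146/3785 = 519.3490; c·n₁/n = 334·1639/3785 = 144.6304
RR_MH = (86.7425 + 519.3490) / (68.9294 + 144.6304) = 606.0915 / 213.5598 = 2.83804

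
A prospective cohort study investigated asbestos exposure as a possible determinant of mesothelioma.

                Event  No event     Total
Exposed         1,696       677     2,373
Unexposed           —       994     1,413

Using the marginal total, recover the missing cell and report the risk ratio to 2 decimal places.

2.41

The missing cell is in the unexposed row: 1413 − 994 = 419.
So a = 1696, b = 677, c = 419, d = 994.
RR = [a/(a+b)] / [c/(c+d)] = (1696/2373) / (419/1413) = 0.71471/0.29653 = 2.41022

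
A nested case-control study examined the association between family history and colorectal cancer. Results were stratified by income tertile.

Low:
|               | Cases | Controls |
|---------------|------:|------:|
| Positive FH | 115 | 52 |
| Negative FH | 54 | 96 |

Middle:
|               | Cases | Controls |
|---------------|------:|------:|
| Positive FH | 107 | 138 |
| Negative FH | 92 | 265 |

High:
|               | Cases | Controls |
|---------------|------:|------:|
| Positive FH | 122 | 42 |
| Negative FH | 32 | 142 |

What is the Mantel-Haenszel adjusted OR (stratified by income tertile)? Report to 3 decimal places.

3.926

OR_MH = Σ(aᵢdᵢ/nᵢ) / Σ(bᵢcᵢ/nᵢ), where nᵢ is the stratum total.
Stratum 1 (Low): n = 317; a·d/n = 115·96/317 = 34.8265; b·c/n = 52·54/317 = 8.8580
Stratum 2 (Middle): n = 602; a·d/n = 107·265/602 = 47.1013; b·c/n = 138·92/602 = 21.0897
Stratum 3 (High): n = 338; a·d/n = 122·142/338 = 51.2544; b·c/n = 42·32/338 = 3.9763
OR_MH = (34.8265 + 47.1013 + 51.2544) / (8.8580 + 21.0897 + 3.9763) = 133.1823 / 33.9241 = 3.92589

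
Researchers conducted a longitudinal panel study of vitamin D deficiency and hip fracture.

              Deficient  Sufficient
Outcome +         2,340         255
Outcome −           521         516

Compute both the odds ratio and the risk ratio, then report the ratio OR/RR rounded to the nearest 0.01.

Reading the table with exposure as columns: a = 2340 (Deficient, case), b = 521 (Deficient, non-case), c = 255 (Sufficient, case), d = 516.
OR = (2340·516)/(521·255) = 1207440/132855 = 9.08840
Risk in exposed = 2340/2861 = 0.81790; risk in unexposed = 255/771 = 0.33074; RR = 2.47293
OR/RR = 9.08840 / 2.47293 = 3.67515
The outcome is not rare, so the OR lies further from 1 than the RR.

3.68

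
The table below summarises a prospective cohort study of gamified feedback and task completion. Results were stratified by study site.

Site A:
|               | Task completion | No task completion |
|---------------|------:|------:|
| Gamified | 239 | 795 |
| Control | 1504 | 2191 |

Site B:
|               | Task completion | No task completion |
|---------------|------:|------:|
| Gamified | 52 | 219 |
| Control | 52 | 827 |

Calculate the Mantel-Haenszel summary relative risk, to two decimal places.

RR_MH = Σ(aᵢ·n₀ᵢ/nᵢ) / Σ(cᵢ·n₁ᵢ/nᵢ), with n₁ᵢ = aᵢ+bᵢ (exposed), n₀ᵢ = cᵢ+dᵢ (unexposed), nᵢ = n₁ᵢ+n₀ᵢ.
Stratum 1 (Site A): n₁ = 1034, n₀ = 3695, n = 4729; a·n₀/n = 239·3695/4729 = 186.7424; c·n₁/n = 1504·1034/4729 = 328.8509
Stratum 2 (Site B): n₁ = 271, n₀ = 879, n = 1150; a·n₀/n = 52·879/1150 = 39.7461; c·n₁/n = 52·271/1150 = 12.2539
RR_MH = (186.7424 + 39.7461) / (328.8509 + 12.2539) = 226.4885 / 341.1048 = 0.66399

0.66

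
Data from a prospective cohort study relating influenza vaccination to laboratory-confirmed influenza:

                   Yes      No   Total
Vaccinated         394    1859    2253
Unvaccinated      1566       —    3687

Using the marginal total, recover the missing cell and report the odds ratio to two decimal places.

0.29

The missing cell is in the unexposed row: 3687 − 1566 = 2121.
So a = 394, b = 1859, c = 1566, d = 2121.
OR = (a·d)/(b·c) = (394 × 2121) / (1859 × 1566) = 835674 / 2911194 = 0.28706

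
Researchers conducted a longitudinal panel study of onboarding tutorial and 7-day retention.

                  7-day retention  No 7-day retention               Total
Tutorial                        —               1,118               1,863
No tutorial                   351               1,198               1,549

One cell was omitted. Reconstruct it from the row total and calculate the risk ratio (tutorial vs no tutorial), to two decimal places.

1.76

The missing cell is in the exposed row: 1863 − 1118 = 745.
So a = 745, b = 1118, c = 351, d = 1198.
RR = [a/(a+b)] / [c/(c+d)] = (745/1863) / (351/1549) = 0.39989/0.22660 = 1.76477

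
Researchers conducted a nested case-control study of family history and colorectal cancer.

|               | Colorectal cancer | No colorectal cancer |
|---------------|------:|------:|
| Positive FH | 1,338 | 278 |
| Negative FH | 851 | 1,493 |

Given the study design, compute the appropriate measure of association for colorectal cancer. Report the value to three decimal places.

Cells: a = 1338, b = 278, c = 851, d = 1493.
This is a nested case-control study: participants were sampled on outcome status, so risks in the source population cannot be estimated directly — relative risk is not valid here. The odds ratio is the appropriate measure.
OR = (a·d)/(b·c) = (1338 × 1493) / (278 × 851) = 1997634 / 236578 = 8.44387

8.444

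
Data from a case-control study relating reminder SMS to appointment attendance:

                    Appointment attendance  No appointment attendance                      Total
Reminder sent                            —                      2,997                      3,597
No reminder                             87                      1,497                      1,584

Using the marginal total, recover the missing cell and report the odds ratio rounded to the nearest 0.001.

3.445

The missing cell is in the exposed row: 3597 − 2997 = 600.
So a = 600, b = 2997, c = 87, d = 1497.
OR = (a·d)/(b·c) = (600 × 1497) / (2997 × 87) = 898200 / 260739 = 3.44482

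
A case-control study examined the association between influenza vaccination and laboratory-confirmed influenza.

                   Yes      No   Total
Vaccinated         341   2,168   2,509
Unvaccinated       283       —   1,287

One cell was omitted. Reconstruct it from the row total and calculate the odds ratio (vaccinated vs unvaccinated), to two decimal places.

0.56

The missing cell is in the unexposed row: 1287 − 283 = 1004.
So a = 341, b = 2168, c = 283, d = 1004.
OR = (a·d)/(b·c) = (341 × 1004) / (2168 × 283) = 342364 / 613544 = 0.55801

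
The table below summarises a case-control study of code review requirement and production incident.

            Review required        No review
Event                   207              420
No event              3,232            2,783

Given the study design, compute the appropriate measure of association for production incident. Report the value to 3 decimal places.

0.424

Reading the table with exposure as columns: a = 207 (Review required, case), b = 3232 (Review required, non-case), c = 420 (No review, case), d = 2783.
This is a case-control study: participants were sampled on outcome status, so risks in the source population cannot be estimated directly — relative risk is not valid here. The odds ratio is the appropriate measure.
OR = (a·d)/(b·c) = (207 × 2783) / (3232 × 420) = 576081 / 1357440 = 0.42439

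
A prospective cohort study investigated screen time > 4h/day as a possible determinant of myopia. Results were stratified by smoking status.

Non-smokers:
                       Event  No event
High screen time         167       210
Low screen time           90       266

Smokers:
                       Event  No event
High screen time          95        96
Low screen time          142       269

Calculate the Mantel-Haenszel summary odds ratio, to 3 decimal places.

OR_MH = Σ(aᵢdᵢ/nᵢ) / Σ(bᵢcᵢ/nᵢ), where nᵢ is the stratum total.
Stratum 1 (Non-smokers): n = 733; a·d/n = 167·266/733 = 60.6030; b·c/n = 210·90/733 = 25.7844
Stratum 2 (Smokers): n = 602; a·d/n = 95·269/602 = 42.4502; b·c/n = 96·142/602 = 22.6445
OR_MH = (60.6030 + 42.4502) / (25.7844 + 22.6445) = 103.0532 / 48.4290 = 2.12792

2.128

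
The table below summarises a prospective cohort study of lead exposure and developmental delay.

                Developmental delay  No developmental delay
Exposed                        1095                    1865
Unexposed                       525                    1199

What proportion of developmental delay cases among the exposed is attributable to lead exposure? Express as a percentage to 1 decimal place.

17.7

Cells: a = 1095, b = 1865, c = 525, d = 1199.
Risk in exposed = 1095/2960 = 0.36993; risk in unexposed = 525/1724 = 0.30452.
RR = 0.36993/0.30452 = 1.21479
AR% = (RR − 1)/RR × 100 = (1.21479 − 1)/1.21479 × 100 = 17.6811%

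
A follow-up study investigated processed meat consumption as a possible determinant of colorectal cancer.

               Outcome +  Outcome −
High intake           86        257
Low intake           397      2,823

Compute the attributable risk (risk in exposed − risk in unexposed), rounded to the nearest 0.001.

0.127

Cells: a = 86, b = 257, c = 397, d = 2823.
Risk in exposed = 86/343 = 0.250729; risk in unexposed = 397/3220 = 0.123292.
Risk difference = 0.250729 − 0.123292 = 0.127437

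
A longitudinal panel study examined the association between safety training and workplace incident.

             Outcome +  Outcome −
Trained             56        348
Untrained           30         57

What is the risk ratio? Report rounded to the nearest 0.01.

0.40

Cells: a = 56, b = 348, c = 30, d = 57.
Risk in exposed = 56/404 = 0.13861; risk in unexposed = 30/87 = 0.34483.
RR = 0.13861 / 0.34483 = 0.40198
The risk is 60% lower among the exposed than among the unexposed.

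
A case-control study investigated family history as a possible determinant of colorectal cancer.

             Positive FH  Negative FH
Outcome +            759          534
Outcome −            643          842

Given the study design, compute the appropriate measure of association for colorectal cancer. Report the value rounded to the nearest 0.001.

Reading the table with exposure as columns: a = 759 (Positive FH, case), b = 643 (Positive FH, non-case), c = 534 (Negative FH, case), d = 842.
This is a case-control study: participants were sampled on outcome status, so risks in the source population cannot be estimated directly — relative risk is not valid here. The odds ratio is the appropriate measure.
OR = (a·d)/(b·c) = (759 × 842) / (643 × 534) = 639078 / 343362 = 1.86124

1.861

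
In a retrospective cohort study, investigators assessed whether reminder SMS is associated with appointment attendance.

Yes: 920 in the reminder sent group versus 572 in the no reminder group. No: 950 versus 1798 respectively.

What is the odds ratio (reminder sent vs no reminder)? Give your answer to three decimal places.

3.044

From the description: a = 920, b = 950, c = 572, d = 1798.
OR = (a·d)/(b·c) = (920 × 1798) / (950 × 572) = 1654160 / 543400 = 3.04409
The odds of appointment attendance are about 3.04 times as high in the reminder sent group.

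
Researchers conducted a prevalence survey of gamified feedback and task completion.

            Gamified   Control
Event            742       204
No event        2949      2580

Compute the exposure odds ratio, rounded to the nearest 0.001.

3.182

Reading the table with exposure as columns: a = 742 (Gamified, case), b = 2949 (Gamified, non-case), c = 204 (Control, case), d = 2580.
OR = (a·d)/(b·c) = (742 × 2580) / (2949 × 204) = 1914360 / 601596 = 3.18214
The odds of task completion are about 3.18 times as high in the gamified group.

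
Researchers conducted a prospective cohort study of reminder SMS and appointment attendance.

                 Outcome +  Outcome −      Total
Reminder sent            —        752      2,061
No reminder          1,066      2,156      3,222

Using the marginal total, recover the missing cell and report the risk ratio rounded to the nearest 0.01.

The missing cell is in the exposed row: 2061 − 752 = 1309.
So a = 1309, b = 752, c = 1066, d = 2156.
RR = [a/(a+b)] / [c/(c+d)] = (1309/2061) / (1066/3222) = 0.63513/0.33085 = 1.91969

1.92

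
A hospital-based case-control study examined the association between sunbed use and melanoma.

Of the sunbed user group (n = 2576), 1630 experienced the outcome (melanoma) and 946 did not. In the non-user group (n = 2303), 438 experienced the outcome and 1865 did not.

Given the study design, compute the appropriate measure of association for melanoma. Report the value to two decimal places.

From the description: a = 1630, b = 946, c = 438, d = 1865.
This is a hospital-based case-control study: participants were sampled on outcome status, so risks in the source population cannot be estimated directly — relative risk is not valid here. The odds ratio is the appropriate measure.
OR = (a·d)/(b·c) = (1630 × 1865) / (946 × 438) = 3039950 / 414348 = 7.33671

7.34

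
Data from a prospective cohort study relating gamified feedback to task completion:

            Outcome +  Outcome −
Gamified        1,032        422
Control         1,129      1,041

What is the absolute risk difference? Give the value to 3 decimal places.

Cells: a = 1032, b = 422, c = 1129, d = 1041.
Risk in exposed = 1032/1454 = 0.709766; risk in unexposed = 1129/2170 = 0.520276.
Risk difference = 0.709766 − 0.520276 = 0.189490

0.189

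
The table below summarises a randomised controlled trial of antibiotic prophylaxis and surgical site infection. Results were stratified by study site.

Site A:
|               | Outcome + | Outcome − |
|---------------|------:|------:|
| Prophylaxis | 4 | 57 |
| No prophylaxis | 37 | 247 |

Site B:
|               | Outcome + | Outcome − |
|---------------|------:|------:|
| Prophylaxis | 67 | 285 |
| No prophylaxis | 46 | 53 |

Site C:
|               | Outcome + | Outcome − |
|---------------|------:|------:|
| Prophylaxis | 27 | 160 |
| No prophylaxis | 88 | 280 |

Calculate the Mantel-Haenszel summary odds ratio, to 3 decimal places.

OR_MH = Σ(aᵢdᵢ/nᵢ) / Σ(bᵢcᵢ/nᵢ), where nᵢ is the stratum total.
Stratum 1 (Site A): n = 345; a·d/n = 4·247/345 = 2.8638; b·c/n = 57·37/345 = 6.1130
Stratum 2 (Site B): n = 451; a·d/n = 67·53/451 = 7.8736; b·c/n = 285·46/451 = 29.0687
Stratum 3 (Site C): n = 555; a·d/n = 27·280/555 = 13.6216; b·c/n = 160·88/555 = 25.3694
OR_MH = (2.8638 + 7.8736 + 13.6216) / (6.1130 + 29.0687 + 25.3694) = 24.3590 / 60.5511 = 0.40229

0.402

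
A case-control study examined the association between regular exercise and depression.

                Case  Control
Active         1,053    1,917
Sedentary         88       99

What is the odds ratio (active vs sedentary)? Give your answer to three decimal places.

Cells: a = 1053, b = 1917, c = 88, d = 99.
OR = (a·d)/(b·c) = (1053 × 99) / (1917 × 88) = 104247 / 168696 = 0.61796
Exposure is associated with lower odds of depression (OR = 0.62 < 1).

0.618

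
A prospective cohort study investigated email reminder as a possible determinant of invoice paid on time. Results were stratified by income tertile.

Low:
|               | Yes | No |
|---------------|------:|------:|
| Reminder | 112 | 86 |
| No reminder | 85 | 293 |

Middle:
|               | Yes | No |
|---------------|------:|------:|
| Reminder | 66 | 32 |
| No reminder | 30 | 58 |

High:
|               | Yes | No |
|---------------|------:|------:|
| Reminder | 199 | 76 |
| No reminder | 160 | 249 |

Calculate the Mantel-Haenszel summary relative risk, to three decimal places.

2.046

RR_MH = Σ(aᵢ·n₀ᵢ/nᵢ) / Σ(cᵢ·n₁ᵢ/nᵢ), with n₁ᵢ = aᵢ+bᵢ (exposed), n₀ᵢ = cᵢ+dᵢ (unexposed), nᵢ = n₁ᵢ+n₀ᵢ.
Stratum 1 (Low): n₁ = 198, n₀ = 378, n = 576; a·n₀/n = 112·378/576 = 73.5000; c·n₁/n = 85·198/576 = 29.2188
Stratum 2 (Middle): n₁ = 98, n₀ = 88, n = 186; a·n₀/n = 66·88/186 = 31.2258; c·n₁/n = 30·98/186 = 15.8065
Stratum 3 (High): n₁ = 275, n₀ = 409, n = 684; a·n₀/n = 199·409/684 = 118.9927; c·n₁/n = 160·275/684 = 64.3275
RR_MH = (73.5000 + 31.2258 + 118.9927) / (29.2188 + 15.8065 + 64.3275) = 223.7185 / 109.3527 = 2.04584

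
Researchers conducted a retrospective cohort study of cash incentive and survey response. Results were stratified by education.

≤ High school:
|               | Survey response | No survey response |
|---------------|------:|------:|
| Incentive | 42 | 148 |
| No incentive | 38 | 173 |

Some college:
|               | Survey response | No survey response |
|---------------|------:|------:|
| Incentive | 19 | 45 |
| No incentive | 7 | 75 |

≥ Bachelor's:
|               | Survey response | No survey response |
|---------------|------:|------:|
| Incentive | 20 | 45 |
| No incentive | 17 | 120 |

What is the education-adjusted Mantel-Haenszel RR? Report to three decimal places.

RR_MH = Σ(aᵢ·n₀ᵢ/nᵢ) / Σ(cᵢ·n₁ᵢ/nᵢ), with n₁ᵢ = aᵢ+bᵢ (exposed), n₀ᵢ = cᵢ+dᵢ (unexposed), nᵢ = n₁ᵢ+n₀ᵢ.
Stratum 1 (≤ High school): n₁ = 190, n₀ = 211, n = 401; a·n₀/n = 42·211/401 = 22.0998; c·n₁/n = 38·190/401 = 18.0050
Stratum 2 (Some college): n₁ = 64, n₀ = 82, n = 146; a·n₀/n = 19·82/146 = 10.6712; c·n₁/n = 7·64/146 = 3.0685
Stratum 3 (≥ Bachelor's): n₁ = 65, n₀ = 137, n = 202; a·n₀/n = 20·137/202 = 13.5644; c·n₁/n = 17·65/202 = 5.4703
RR_MH = (22.0998 + 10.6712 + 13.5644) / (18.0050 + 3.0685 + 5.4703) = 46.3353 / 26.5438 = 1.74562

1.746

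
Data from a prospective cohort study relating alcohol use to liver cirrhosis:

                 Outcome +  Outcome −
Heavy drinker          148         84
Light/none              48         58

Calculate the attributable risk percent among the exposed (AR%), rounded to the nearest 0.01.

29.02

Cells: a = 148, b = 84, c = 48, d = 58.
Risk in exposed = 148/232 = 0.63793; risk in unexposed = 48/106 = 0.45283.
RR = 0.63793/0.45283 = 1.40876
AR% = (RR − 1)/RR × 100 = (1.40876 − 1)/1.40876 × 100 = 29.0158%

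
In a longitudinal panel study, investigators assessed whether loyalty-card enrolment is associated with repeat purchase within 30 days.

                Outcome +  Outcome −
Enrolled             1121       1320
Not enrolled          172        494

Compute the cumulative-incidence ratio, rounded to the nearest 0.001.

1.778

Cells: a = 1121, b = 1320, c = 172, d = 494.
Risk in exposed = 1121/2441 = 0.45924; risk in unexposed = 172/666 = 0.25826.
RR = 0.45924 / 0.25826 = 1.77821
The risk among the exposed is 1.78 times that among the unexposed.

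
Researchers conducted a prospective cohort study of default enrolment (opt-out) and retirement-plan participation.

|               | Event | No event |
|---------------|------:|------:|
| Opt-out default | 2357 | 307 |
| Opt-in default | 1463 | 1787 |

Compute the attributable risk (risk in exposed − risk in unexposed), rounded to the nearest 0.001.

0.435

Cells: a = 2357, b = 307, c = 1463, d = 1787.
Risk in exposed = 2357/2664 = 0.884760; risk in unexposed = 1463/3250 = 0.450154.
Risk difference = 0.884760 − 0.450154 = 0.434606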